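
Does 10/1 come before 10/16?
Yes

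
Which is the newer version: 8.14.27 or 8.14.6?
8.14.27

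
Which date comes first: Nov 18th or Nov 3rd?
Nov 3rd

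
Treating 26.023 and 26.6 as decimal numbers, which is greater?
26.6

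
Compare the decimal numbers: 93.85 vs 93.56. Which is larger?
93.85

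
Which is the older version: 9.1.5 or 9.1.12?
9.1.5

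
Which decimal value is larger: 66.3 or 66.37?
66.37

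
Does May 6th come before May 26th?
Yes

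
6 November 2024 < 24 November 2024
True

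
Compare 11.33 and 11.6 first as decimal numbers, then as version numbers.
As decimals: 11.33 < 11.6. As versions: v11.33 > v11.6 (minor version 33 > 6).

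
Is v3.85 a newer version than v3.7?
Yes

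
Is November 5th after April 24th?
Yes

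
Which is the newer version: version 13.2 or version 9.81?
version 13.2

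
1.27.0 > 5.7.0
False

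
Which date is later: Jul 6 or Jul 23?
Jul 23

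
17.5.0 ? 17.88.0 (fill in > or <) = <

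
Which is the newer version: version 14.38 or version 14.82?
version 14.82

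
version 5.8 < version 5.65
True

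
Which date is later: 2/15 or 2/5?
2/15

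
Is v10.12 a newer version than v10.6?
Yes. Version numbers are compared segment by segment as integers, not as decimals: minor version 12 > 6, so v10.12 > v10.6 (even though the decimal 10.12 < 10.6).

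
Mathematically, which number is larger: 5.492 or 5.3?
5.492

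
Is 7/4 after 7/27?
No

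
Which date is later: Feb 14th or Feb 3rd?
Feb 14th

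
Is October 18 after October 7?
Yes. Day 18 comes after day 7 in October — this is a date comparison, not a decimal one (the decimal 10.18 would be smaller than 10.7).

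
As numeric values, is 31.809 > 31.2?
True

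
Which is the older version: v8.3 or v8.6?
v8.3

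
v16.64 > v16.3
True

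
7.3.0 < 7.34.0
True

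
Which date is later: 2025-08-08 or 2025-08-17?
2025-08-17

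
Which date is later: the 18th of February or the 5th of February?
the 18th of February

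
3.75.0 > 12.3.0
False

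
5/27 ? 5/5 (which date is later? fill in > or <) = >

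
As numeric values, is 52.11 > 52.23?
False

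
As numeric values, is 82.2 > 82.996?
False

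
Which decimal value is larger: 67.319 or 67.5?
67.5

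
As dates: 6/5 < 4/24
False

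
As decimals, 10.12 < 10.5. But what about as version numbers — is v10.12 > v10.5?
True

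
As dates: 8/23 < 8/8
False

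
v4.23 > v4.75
False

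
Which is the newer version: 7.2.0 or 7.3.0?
7.3.0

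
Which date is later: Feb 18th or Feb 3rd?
Feb 18th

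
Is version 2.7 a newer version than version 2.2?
Yes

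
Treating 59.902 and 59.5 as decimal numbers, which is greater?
59.902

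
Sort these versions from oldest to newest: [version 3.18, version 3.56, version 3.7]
[version 3.7, version 3.18, version 3.56]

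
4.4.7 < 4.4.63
True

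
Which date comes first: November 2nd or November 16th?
November 2nd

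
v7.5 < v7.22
True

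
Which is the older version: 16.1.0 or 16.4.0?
16.1.0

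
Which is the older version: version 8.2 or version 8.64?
version 8.2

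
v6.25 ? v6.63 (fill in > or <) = <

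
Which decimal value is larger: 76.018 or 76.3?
76.3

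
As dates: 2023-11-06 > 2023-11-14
False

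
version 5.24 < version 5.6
False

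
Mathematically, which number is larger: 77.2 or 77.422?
77.422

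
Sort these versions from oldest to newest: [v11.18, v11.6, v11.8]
[v11.6, v11.8, v11.18]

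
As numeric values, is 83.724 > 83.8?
False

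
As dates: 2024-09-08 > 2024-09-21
False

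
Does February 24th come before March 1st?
Yes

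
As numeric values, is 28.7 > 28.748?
False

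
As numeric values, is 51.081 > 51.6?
False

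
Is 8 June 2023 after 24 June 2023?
No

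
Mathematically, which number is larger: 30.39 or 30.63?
30.63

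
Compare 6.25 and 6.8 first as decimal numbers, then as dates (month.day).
As decimals: 6.25 < 6.8. As dates: 6/25 is later than 6/8 (day 25 > day 8).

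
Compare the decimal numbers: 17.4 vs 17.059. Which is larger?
17.4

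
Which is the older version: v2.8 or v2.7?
v2.7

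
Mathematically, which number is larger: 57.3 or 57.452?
57.452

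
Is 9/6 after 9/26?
No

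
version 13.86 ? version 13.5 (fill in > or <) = >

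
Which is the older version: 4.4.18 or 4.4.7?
4.4.7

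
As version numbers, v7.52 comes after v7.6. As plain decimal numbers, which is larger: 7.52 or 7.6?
7.6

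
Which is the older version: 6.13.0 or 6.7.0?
6.7.0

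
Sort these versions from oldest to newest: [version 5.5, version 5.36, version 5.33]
[version 5.5, version 5.33, version 5.36]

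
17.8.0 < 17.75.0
True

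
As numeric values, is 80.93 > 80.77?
True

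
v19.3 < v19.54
True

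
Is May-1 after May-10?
No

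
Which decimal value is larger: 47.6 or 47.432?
47.6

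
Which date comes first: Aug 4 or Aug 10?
Aug 4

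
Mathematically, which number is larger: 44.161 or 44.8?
44.8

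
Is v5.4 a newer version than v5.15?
No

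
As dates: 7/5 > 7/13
False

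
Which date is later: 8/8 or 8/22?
8/22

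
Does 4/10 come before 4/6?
No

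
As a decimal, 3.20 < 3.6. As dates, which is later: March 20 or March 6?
March 20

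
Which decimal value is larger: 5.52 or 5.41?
5.52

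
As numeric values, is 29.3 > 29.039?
True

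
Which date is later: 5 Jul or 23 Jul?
23 Jul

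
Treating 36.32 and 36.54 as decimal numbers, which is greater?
36.54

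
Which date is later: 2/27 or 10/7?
10/7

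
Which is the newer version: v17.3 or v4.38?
v17.3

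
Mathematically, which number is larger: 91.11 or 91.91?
91.91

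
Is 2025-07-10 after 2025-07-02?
Yes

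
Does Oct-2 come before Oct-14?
Yes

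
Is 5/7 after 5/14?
No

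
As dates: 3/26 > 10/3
False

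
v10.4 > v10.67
False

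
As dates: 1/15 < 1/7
False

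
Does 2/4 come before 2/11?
Yes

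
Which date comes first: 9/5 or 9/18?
9/5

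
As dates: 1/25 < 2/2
True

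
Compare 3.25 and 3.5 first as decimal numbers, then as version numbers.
As decimals: 3.25 < 3.5. As versions: v3.25 > v3.5 (minor version 25 > 5).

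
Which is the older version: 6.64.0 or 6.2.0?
6.2.0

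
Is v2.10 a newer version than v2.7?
Yes. Version numbers are compared segment by segment as integers, not as decimals: minor version 10 > 7, so v2.10 > v2.7 (even though the decimal 2.10 < 2.7).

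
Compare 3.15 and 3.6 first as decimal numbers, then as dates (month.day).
As decimals: 3.15 < 3.6. As dates: 3/15 is later than 3/6 (day 15 > day 6).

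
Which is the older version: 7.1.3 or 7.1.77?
7.1.3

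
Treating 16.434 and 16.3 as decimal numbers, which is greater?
16.434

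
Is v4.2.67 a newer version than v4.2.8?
Yes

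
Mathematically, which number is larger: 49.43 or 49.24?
49.43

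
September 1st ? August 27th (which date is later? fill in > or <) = >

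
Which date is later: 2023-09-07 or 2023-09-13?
2023-09-13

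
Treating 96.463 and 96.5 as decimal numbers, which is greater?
96.5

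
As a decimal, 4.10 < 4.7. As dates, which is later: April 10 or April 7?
April 10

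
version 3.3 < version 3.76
True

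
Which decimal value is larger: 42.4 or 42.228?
42.4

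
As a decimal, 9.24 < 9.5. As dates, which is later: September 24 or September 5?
September 24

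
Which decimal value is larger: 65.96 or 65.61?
65.96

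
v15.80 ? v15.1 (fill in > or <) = >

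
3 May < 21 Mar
False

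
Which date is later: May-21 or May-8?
May-21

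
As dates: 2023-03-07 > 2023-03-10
False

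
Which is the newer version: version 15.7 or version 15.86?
version 15.86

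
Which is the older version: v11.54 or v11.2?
v11.2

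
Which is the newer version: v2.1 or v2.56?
v2.56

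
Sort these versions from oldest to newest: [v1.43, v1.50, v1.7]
[v1.7, v1.43, v1.50]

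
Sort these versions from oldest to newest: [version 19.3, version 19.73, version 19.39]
[version 19.3, version 19.39, version 19.73]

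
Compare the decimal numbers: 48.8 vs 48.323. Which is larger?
48.8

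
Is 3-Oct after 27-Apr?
Yes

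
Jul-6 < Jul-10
True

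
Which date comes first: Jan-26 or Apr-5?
Jan-26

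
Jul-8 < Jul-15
True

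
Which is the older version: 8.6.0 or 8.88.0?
8.6.0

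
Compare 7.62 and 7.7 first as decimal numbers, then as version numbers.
As decimals: 7.62 < 7.7. As versions: v7.62 > v7.7 (minor version 62 > 7).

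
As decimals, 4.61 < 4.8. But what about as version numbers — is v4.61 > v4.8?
True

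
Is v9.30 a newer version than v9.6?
Yes. Version numbers are compared segment by segment as integers, not as decimals: minor version 30 > 6, so v9.30 > v9.6 (even though the decimal 9.30 < 9.6).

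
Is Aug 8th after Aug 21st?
No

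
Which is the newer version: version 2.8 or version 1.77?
version 2.8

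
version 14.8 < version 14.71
True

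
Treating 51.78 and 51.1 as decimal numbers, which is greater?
51.78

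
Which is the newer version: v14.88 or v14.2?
v14.88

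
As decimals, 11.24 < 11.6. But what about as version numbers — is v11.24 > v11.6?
True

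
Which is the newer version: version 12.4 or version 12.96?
version 12.96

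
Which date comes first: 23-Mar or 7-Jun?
23-Mar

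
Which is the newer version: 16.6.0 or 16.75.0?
16.75.0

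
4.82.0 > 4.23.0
True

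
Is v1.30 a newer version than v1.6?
Yes. Version numbers are compared segment by segment as integers, not as decimals: minor version 30 > 6, so v1.30 > v1.6 (even though the decimal 1.30 < 1.6).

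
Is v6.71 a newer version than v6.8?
Yes. Version numbers are compared segment by segment as integers, not as decimals: minor version 71 > 8, so v6.71 > v6.8 (even though the decimal 6.71 < 6.8).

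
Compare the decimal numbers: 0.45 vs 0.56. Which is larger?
0.56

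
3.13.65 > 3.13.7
True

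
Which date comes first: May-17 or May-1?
May-1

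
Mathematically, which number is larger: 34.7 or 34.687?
34.7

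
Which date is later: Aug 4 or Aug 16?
Aug 16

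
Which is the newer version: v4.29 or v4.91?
v4.91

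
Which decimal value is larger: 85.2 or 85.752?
85.752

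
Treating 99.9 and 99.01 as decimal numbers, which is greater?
99.9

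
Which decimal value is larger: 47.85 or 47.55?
47.85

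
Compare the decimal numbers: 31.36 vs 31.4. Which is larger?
31.4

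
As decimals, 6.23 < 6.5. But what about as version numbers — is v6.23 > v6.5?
True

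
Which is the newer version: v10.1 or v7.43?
v10.1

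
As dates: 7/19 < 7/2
False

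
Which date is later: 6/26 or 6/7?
6/26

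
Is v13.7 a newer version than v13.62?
No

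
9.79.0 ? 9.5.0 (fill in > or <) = >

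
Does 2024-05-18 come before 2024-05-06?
No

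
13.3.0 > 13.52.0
False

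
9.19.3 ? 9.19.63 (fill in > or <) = <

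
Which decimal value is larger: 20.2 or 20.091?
20.2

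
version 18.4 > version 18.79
False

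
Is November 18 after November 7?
Yes. Day 18 comes after day 7 in November — this is a date comparison, not a decimal one (the decimal 11.18 would be smaller than 11.7).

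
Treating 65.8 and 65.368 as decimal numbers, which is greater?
65.8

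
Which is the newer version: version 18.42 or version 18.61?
version 18.61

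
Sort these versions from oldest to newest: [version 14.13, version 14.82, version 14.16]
[version 14.13, version 14.16, version 14.82]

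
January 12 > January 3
True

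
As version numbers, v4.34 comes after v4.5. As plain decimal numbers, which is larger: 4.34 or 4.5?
4.5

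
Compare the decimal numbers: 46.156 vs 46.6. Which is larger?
46.6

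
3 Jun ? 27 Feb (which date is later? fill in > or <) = >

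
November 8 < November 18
True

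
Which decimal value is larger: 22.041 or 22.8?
22.8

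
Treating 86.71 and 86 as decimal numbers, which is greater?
86.71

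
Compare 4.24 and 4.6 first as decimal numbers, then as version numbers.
As decimals: 4.24 < 4.6. As versions: v4.24 > v4.6 (minor version 24 > 6).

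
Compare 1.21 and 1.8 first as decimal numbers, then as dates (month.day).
As decimals: 1.21 < 1.8. As dates: 1/21 is later than 1/8 (day 21 > day 8).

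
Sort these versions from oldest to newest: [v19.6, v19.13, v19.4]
[v19.4, v19.6, v19.13]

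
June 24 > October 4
False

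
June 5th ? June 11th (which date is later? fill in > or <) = <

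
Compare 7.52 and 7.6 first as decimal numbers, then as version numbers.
As decimals: 7.52 < 7.6. As versions: v7.52 > v7.6 (minor version 52 > 6).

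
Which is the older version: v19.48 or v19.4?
v19.4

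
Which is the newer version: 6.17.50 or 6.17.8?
6.17.50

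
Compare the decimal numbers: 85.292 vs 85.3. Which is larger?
85.3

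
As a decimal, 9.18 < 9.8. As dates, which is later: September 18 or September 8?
September 18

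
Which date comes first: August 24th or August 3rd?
August 3rd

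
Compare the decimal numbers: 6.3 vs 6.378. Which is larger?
6.378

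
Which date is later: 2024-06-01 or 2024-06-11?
2024-06-11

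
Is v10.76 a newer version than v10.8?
Yes. Version numbers are compared segment by segment as integers, not as decimals: minor version 76 > 8, so v10.76 > v10.8 (even though the decimal 10.76 < 10.8).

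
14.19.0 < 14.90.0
True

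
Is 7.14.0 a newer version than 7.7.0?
Yes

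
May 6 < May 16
True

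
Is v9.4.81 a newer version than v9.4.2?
Yes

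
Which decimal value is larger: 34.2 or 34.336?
34.336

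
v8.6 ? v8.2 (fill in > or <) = >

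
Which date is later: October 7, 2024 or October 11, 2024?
October 11, 2024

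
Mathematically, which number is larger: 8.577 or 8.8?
8.8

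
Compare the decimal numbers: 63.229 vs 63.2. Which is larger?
63.229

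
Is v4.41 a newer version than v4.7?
Yes. Version numbers are compared segment by segment as integers, not as decimals: minor version 41 > 7, so v4.41 > v4.7 (even though the decimal 4.41 < 4.7).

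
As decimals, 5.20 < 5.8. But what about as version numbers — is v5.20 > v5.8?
True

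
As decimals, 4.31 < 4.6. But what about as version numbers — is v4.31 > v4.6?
True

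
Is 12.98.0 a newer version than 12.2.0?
Yes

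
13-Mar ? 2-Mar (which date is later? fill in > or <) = >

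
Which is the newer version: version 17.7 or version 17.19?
version 17.19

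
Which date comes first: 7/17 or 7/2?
7/2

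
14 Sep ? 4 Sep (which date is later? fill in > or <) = >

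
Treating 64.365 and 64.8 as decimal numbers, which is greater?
64.8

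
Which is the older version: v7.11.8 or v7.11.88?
v7.11.8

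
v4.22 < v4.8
False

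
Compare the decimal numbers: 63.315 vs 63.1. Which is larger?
63.315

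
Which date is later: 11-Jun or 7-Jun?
11-Jun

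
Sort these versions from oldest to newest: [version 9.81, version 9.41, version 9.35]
[version 9.35, version 9.41, version 9.81]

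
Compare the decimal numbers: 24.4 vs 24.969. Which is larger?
24.969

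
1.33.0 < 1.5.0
False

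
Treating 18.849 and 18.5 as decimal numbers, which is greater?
18.849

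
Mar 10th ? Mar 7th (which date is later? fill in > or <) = >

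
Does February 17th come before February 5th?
No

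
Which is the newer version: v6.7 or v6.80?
v6.80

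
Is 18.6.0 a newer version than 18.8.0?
No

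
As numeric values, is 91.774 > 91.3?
True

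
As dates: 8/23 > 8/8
True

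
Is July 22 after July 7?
Yes. Day 22 comes after day 7 in July — this is a date comparison, not a decimal one (the decimal 7.22 would be smaller than 7.7).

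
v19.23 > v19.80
False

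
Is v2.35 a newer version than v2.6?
Yes. Version numbers are compared segment by segment as integers, not as decimals: minor version 35 > 6, so v2.35 > v2.6 (even though the decimal 2.35 < 2.6).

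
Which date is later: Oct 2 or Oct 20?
Oct 20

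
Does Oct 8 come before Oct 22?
Yes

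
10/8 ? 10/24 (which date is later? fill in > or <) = <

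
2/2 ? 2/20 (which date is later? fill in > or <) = <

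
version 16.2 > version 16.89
False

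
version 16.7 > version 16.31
False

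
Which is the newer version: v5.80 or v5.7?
v5.80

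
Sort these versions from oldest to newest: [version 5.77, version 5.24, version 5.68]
[version 5.24, version 5.68, version 5.77]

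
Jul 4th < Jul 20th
True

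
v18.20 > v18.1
True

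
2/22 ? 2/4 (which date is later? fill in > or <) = >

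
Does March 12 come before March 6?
No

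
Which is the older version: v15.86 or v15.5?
v15.5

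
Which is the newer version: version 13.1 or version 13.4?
version 13.4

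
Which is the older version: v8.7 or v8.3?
v8.3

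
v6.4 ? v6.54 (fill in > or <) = <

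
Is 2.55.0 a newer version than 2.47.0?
Yes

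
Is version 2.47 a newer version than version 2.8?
Yes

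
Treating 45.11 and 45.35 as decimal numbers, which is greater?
45.35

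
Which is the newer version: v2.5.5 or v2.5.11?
v2.5.11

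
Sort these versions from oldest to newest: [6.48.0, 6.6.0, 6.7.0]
[6.6.0, 6.7.0, 6.48.0]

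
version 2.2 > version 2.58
False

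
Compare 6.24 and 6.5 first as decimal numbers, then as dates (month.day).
As decimals: 6.24 < 6.5. As dates: 6/24 is later than 6/5 (day 24 > day 5).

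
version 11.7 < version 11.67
True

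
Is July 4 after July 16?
No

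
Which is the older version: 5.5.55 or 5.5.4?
5.5.4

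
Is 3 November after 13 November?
No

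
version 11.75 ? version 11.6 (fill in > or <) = >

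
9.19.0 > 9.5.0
True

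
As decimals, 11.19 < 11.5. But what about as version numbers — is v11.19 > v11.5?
True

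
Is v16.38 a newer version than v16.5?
Yes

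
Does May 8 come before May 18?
Yes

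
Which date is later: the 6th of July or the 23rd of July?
the 23rd of July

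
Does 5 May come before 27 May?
Yes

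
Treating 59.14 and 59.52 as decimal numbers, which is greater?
59.52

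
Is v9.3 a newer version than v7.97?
Yes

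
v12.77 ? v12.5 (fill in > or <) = >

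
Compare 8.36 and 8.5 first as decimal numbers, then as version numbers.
As decimals: 8.36 < 8.5. As versions: v8.36 > v8.5 (minor version 36 > 5).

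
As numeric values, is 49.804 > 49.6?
True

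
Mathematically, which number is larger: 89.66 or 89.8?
89.8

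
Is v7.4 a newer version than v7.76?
No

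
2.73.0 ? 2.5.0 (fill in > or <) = >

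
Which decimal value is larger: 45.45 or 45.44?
45.45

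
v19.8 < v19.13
True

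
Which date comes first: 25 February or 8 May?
25 February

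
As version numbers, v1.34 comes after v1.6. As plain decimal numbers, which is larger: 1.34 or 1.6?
1.6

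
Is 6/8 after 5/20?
Yes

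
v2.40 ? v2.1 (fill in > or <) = >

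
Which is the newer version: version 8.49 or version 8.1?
version 8.49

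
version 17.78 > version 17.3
True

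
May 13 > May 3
True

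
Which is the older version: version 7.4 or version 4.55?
version 4.55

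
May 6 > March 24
True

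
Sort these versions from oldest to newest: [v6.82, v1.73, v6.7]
[v1.73, v6.7, v6.82]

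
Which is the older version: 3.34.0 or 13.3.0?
3.34.0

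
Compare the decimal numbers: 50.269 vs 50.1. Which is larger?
50.269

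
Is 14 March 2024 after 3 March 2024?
Yes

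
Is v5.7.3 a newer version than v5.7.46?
No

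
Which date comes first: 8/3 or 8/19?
8/3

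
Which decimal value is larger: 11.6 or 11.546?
11.6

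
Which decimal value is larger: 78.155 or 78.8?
78.8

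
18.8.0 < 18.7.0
False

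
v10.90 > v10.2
True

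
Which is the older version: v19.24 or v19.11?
v19.11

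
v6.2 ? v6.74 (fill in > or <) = <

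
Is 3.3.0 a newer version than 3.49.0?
No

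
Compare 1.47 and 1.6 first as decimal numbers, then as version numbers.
As decimals: 1.47 < 1.6. As versions: v1.47 > v1.6 (minor version 47 > 6).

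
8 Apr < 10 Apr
True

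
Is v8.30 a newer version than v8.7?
Yes. Version numbers are compared segment by segment as integers, not as decimals: minor version 30 > 7, so v8.30 > v8.7 (even though the decimal 8.30 < 8.7).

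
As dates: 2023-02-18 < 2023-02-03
False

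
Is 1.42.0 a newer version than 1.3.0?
Yes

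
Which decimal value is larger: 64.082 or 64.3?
64.3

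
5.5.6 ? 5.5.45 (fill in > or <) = <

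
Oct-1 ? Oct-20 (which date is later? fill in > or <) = <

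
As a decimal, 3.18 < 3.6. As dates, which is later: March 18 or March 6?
March 18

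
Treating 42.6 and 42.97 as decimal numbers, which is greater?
42.97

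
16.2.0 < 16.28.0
True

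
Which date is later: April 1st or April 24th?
April 24th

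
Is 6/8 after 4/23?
Yes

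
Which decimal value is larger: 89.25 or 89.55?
89.55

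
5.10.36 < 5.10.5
False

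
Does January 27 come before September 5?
Yes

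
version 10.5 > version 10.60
False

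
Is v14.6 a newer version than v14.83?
No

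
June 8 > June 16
False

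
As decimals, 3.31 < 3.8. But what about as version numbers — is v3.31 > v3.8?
True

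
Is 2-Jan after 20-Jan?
No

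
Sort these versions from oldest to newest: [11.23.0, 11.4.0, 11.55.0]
[11.4.0, 11.23.0, 11.55.0]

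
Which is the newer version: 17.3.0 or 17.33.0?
17.33.0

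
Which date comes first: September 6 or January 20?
January 20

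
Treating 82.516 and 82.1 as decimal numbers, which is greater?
82.516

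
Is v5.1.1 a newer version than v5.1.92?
No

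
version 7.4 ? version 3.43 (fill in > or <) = >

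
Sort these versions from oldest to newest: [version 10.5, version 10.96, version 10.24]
[version 10.5, version 10.24, version 10.96]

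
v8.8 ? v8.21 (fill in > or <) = <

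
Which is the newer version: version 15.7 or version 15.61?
version 15.61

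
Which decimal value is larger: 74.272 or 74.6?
74.6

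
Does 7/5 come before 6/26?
No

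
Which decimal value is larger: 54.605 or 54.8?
54.8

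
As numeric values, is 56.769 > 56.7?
True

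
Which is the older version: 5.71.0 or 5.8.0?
5.8.0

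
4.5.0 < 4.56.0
True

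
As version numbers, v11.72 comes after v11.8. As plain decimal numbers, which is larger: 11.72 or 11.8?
11.8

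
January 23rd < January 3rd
False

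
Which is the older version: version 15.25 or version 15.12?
version 15.12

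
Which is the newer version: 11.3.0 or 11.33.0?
11.33.0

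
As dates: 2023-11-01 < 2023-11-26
True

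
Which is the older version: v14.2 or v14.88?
v14.2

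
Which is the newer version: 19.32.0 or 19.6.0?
19.32.0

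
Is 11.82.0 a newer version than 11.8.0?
Yes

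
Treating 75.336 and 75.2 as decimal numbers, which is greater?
75.336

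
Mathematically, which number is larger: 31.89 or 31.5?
31.89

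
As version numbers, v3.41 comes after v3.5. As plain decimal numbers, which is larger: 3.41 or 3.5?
3.5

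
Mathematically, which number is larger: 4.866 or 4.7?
4.866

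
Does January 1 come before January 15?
Yes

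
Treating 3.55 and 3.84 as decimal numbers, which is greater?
3.84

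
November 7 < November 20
True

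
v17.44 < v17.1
False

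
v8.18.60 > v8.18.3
True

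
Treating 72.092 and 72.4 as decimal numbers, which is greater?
72.4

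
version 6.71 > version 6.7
True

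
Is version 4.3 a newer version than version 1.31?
Yes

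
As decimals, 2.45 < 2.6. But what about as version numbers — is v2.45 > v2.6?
True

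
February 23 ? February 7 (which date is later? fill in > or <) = >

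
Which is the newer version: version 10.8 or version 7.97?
version 10.8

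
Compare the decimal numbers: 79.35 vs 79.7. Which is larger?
79.7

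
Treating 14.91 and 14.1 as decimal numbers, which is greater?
14.91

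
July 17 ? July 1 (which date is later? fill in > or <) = >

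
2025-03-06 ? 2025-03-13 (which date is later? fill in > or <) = <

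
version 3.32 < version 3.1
False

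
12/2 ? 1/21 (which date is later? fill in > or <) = >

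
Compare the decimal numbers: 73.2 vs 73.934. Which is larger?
73.934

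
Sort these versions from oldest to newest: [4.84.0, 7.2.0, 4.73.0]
[4.73.0, 4.84.0, 7.2.0]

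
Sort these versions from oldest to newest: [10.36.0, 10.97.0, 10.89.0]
[10.36.0, 10.89.0, 10.97.0]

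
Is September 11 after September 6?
Yes. Day 11 comes after day 6 in September — this is a date comparison, not a decimal one (the decimal 9.11 would be smaller than 9.6).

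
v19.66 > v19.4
True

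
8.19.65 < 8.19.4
False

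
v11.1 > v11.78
False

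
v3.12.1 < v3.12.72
True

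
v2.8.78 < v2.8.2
False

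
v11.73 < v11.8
False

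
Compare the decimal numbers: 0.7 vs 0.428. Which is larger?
0.7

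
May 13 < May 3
False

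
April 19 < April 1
False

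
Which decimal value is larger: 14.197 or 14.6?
14.6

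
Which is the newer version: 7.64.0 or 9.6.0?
9.6.0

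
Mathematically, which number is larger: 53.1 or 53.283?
53.283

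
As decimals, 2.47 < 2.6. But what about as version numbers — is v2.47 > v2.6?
True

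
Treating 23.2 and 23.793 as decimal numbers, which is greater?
23.793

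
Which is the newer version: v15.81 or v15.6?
v15.81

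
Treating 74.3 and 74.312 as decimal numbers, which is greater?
74.312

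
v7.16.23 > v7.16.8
True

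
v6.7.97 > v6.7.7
True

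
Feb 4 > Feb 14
False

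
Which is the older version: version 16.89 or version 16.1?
version 16.1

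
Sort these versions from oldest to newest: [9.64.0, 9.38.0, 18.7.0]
[9.38.0, 9.64.0, 18.7.0]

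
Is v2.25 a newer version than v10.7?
No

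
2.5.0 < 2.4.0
False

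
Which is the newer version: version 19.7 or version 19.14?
version 19.14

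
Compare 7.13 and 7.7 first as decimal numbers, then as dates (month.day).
As decimals: 7.13 < 7.7. As dates: 7/13 is later than 7/7 (day 13 > day 7).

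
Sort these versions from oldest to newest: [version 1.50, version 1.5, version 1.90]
[version 1.5, version 1.50, version 1.90]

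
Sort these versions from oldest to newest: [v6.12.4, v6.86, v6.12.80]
[v6.12.4, v6.12.80, v6.86]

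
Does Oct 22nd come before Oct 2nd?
No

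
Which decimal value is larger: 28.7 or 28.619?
28.7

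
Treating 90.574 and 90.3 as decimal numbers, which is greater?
90.574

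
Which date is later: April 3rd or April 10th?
April 10th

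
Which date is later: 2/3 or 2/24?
2/24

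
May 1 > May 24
False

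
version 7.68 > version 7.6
True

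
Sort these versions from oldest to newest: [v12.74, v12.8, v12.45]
[v12.8, v12.45, v12.74]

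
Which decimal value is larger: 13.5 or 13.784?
13.784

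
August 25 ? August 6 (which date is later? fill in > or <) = >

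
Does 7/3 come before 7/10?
Yes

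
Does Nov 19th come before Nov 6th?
No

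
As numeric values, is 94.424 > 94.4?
True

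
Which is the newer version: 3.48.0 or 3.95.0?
3.95.0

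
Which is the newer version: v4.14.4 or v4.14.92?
v4.14.92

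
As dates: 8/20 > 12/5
False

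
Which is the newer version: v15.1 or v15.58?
v15.58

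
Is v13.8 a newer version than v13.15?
No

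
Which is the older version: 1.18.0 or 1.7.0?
1.7.0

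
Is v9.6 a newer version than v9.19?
No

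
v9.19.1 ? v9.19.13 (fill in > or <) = <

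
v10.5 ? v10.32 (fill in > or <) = <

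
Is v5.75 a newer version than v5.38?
Yes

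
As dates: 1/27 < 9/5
True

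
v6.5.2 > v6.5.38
False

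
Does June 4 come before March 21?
No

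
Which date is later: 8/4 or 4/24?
8/4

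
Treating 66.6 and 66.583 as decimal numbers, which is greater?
66.6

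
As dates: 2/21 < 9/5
True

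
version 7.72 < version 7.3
False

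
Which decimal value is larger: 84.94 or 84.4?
84.94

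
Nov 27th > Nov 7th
True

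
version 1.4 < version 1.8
True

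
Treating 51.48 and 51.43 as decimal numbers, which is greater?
51.48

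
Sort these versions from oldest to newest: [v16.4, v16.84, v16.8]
[v16.4, v16.8, v16.84]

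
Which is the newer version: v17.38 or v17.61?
v17.61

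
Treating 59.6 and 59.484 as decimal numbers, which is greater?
59.6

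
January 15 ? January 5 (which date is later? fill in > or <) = >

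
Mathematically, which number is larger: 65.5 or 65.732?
65.732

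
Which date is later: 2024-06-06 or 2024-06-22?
2024-06-22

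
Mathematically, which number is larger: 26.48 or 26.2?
26.48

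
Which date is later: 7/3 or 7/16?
7/16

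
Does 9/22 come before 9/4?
No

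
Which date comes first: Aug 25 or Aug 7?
Aug 7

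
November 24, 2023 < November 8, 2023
False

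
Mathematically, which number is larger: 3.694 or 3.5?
3.694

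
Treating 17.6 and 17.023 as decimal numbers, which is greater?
17.6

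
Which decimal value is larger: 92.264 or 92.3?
92.3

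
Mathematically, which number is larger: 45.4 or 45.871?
45.871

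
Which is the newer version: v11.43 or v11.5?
v11.43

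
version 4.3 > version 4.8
False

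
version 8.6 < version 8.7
True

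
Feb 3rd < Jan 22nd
False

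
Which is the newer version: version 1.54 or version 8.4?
version 8.4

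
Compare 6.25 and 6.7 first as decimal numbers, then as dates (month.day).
As decimals: 6.25 < 6.7. As dates: 6/25 is later than 6/7 (day 25 > day 7).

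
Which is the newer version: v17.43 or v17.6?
v17.43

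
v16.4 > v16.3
True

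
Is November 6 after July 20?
Yes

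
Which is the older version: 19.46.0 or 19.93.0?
19.46.0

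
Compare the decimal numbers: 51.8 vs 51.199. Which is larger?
51.8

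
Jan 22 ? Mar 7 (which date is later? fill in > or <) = <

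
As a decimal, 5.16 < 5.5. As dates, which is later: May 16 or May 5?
May 16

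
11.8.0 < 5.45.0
False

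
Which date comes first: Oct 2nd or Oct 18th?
Oct 2nd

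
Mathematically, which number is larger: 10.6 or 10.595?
10.6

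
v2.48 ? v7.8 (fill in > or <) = <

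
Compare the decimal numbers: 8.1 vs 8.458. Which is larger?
8.458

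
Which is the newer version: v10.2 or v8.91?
v10.2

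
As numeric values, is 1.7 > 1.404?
True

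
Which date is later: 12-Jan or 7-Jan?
12-Jan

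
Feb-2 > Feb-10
False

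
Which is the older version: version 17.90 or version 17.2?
version 17.2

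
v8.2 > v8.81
False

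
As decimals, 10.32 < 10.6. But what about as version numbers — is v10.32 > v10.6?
True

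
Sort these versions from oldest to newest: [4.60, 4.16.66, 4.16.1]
[4.16.1, 4.16.66, 4.60]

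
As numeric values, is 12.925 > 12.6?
True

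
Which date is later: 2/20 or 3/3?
3/3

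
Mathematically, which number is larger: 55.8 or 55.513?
55.8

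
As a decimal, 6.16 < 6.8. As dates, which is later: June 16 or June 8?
June 16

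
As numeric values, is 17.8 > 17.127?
True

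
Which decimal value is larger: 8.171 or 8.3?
8.3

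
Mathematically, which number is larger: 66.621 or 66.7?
66.7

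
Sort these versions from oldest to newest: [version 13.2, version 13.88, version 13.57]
[version 13.2, version 13.57, version 13.88]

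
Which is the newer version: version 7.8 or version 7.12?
version 7.12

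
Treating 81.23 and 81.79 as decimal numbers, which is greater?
81.79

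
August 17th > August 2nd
True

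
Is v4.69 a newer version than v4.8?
Yes. Version numbers are compared segment by segment as integers, not as decimals: minor version 69 > 8, so v4.69 > v4.8 (even though the decimal 4.69 < 4.8).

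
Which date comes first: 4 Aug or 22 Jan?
22 Jan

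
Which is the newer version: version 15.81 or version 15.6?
version 15.81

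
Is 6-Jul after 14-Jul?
No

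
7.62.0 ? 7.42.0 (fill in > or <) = >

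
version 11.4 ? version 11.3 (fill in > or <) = >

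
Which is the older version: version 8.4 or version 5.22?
version 5.22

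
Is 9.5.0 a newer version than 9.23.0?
No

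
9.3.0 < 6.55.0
False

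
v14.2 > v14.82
False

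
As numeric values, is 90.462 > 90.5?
False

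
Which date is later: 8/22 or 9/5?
9/5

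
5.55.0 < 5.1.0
False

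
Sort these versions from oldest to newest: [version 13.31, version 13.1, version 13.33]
[version 13.1, version 13.31, version 13.33]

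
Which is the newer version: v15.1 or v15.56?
v15.56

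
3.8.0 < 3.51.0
True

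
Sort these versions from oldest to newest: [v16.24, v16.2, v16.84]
[v16.2, v16.24, v16.84]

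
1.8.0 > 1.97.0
False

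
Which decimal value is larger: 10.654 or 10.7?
10.7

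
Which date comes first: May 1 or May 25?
May 1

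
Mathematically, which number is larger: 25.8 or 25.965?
25.965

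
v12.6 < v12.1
False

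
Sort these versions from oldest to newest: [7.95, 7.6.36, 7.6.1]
[7.6.1, 7.6.36, 7.95]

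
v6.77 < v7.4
True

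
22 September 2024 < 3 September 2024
False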